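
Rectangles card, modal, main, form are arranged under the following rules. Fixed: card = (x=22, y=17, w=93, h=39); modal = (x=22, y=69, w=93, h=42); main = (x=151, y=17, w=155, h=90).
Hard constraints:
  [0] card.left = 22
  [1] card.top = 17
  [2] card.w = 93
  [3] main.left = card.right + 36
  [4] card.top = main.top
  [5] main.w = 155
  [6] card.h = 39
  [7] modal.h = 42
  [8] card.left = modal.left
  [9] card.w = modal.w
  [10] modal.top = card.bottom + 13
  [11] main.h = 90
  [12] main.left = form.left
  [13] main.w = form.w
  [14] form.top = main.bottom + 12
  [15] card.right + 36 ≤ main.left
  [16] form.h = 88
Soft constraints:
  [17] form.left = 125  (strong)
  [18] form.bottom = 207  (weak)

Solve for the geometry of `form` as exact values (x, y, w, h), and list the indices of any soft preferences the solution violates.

1. form.x = 151  [main.left = form.left]
2. form.w = 155  [main.w = form.w]
3. form.y = 119  [form.top = main.bottom + 12]
4. form.h = 88  [form.h = 88]

form = (x=151, y=119, w=155, h=88)
violated soft preferences: 17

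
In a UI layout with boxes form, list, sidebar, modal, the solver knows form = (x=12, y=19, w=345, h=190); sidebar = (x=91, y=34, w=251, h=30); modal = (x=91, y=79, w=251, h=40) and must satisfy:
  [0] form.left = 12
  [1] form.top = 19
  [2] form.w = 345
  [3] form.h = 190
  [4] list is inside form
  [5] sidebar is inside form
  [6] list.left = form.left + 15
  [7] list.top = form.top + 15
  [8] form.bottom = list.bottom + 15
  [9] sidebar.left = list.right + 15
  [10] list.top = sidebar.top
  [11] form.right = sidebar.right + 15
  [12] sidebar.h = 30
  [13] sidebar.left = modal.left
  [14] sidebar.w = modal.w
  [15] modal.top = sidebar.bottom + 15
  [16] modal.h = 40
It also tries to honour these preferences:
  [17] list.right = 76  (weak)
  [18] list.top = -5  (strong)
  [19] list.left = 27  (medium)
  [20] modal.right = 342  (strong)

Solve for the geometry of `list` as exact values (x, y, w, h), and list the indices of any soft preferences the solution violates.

1. list.x = 27  [list.left = form.left + 15]
2. list.y = 34  [list.top = form.top + 15]
3. list.h = 160  [form.bottom = list.bottom + 15]
4. list.w = 49  [sidebar.left = list.right + 15]

list = (x=27, y=34, w=49, h=160)
violated soft preferences: 18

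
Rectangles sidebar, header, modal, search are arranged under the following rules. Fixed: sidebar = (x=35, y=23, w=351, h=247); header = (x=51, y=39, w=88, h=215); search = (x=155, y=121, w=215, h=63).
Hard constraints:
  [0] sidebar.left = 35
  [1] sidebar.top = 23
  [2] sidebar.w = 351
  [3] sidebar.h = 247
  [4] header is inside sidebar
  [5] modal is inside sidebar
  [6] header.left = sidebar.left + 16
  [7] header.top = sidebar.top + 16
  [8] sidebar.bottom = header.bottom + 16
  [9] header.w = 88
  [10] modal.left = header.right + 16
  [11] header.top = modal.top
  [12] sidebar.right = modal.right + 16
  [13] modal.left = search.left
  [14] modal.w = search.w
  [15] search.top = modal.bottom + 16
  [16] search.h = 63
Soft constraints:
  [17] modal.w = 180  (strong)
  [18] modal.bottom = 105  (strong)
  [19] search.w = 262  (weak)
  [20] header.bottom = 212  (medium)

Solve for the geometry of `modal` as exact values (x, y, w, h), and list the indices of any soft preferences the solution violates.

1. modal.x = 155  [modal.left = header.right + 16]
2. modal.y = 39  [header.top = modal.top]
3. modal.w = 215  [sidebar.right = modal.right + 16]
4. modal.h = 66  [search.top = modal.bottom + 16]

modal = (x=155, y=39, w=215, h=66)
violated soft preferences: 17, 19, 20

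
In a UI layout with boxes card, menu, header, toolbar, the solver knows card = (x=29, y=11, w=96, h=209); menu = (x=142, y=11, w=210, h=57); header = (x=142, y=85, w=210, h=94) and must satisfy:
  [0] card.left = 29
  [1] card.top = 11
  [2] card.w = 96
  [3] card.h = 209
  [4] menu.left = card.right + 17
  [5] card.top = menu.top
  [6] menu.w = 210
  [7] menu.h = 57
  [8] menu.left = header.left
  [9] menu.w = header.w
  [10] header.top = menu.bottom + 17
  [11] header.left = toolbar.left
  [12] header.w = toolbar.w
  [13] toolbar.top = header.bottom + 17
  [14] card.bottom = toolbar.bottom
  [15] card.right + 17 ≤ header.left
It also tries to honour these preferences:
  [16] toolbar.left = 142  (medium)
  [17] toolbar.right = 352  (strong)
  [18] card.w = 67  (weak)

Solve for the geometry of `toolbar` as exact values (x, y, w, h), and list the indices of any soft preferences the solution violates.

1. toolbar.x = 142  [header.left = toolbar.left]
2. toolbar.w = 210  [header.w = toolbar.w]
3. toolbar.y = 196  [toolbar.top = header.bottom + 17]
4. toolbar.h = 24  [card.bottom = toolbar.bottom]

toolbar = (x=142, y=196, w=210, h=24)
violated soft preferences: 18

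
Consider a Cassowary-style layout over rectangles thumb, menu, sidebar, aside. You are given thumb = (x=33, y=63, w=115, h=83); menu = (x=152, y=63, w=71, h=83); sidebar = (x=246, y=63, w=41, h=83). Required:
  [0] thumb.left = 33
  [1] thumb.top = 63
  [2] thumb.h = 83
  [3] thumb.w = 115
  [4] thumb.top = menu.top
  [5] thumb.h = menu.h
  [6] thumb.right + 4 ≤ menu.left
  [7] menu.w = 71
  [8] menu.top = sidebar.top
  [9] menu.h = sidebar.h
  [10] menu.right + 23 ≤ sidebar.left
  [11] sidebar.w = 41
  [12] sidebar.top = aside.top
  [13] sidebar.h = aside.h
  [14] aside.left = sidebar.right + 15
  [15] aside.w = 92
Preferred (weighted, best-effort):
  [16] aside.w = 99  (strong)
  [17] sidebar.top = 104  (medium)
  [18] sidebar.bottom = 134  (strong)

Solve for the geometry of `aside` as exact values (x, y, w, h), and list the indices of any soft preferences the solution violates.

aside = (x=302, y=63, w=92, h=83)
violated soft preferences: 16, 17, 18

1. aside.y = 63  [sidebar.top = aside.top]
2. aside.h = 83  [sidebar.h = aside.h]
3. aside.x = 302  [aside.left = sidebar.right + 15]
4. aside.w = 92  [aside.w = 92]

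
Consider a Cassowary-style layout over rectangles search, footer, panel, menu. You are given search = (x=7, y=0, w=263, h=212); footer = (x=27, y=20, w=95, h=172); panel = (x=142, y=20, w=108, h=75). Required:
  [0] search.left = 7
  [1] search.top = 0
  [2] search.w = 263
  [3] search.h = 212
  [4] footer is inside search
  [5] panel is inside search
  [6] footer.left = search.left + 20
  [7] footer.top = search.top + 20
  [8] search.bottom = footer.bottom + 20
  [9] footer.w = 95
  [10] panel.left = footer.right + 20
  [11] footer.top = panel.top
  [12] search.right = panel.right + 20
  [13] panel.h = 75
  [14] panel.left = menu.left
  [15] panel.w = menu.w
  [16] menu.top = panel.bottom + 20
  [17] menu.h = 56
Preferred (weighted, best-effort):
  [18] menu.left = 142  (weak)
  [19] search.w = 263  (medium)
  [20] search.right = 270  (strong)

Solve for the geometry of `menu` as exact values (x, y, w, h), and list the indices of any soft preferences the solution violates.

1. menu.x = 142  [panel.left = menu.left]
2. menu.w = 108  [panel.w = menu.w]
3. menu.y = 115  [menu.top = panel.bottom + 20]
4. menu.h = 56  [menu.h = 56]

menu = (x=142, y=115, w=108, h=56)
violated soft preferences: none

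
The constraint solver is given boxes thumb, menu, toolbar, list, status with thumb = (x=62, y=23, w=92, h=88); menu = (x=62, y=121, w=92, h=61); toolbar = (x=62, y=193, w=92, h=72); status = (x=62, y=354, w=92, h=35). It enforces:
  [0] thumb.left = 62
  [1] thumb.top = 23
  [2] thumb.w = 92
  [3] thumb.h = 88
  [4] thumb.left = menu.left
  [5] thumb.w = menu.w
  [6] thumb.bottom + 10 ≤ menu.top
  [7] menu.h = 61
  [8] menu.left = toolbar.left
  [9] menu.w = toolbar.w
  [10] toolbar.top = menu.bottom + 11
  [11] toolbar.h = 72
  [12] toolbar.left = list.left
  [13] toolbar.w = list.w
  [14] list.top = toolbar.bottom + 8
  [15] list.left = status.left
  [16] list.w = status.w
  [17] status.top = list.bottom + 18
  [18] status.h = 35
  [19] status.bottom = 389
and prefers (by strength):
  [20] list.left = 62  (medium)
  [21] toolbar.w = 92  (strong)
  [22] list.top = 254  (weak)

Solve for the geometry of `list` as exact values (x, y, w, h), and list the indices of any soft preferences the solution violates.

1. list.x = 62  [toolbar.left = list.left]
2. list.w = 92  [toolbar.w = list.w]
3. list.y = 273  [list.top = toolbar.bottom + 8]
4. list.h = 63  [status.top = list.bottom + 18]

list = (x=62, y=273, w=92, h=63)
violated soft preferences: 22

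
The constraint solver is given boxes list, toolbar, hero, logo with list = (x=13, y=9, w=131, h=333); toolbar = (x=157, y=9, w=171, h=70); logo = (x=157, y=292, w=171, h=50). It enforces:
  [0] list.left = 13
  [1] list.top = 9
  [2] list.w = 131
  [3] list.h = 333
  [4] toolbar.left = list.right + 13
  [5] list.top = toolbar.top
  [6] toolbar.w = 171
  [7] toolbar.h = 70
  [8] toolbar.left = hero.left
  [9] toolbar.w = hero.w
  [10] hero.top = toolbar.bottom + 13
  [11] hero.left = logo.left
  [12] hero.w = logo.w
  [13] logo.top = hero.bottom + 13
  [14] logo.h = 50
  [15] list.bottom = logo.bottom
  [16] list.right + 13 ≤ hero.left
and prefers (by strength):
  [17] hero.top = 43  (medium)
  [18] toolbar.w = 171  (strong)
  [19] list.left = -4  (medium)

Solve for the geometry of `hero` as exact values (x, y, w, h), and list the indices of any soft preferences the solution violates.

hero = (x=157, y=92, w=171, h=187)
violated soft preferences: 17, 19

1. hero.x = 157  [toolbar.left = hero.left]
2. hero.w = 171  [toolbar.w = hero.w]
3. hero.y = 92  [hero.top = toolbar.bottom + 13]
4. hero.h = 187  [logo.top = hero.bottom + 13]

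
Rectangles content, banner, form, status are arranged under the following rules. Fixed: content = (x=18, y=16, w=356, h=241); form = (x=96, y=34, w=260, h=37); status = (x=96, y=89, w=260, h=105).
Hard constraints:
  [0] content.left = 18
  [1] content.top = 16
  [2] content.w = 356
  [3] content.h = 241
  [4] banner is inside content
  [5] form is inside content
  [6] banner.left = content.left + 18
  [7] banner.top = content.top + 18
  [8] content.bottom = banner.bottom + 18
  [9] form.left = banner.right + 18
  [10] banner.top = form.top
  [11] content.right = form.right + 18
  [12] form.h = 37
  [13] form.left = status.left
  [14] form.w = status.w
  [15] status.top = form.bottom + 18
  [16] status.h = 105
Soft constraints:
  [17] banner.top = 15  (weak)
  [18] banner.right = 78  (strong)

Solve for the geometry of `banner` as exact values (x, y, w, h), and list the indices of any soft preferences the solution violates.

1. banner.x = 36  [banner.left = content.left + 18]
2. banner.y = 34  [banner.top = content.top + 18]
3. banner.h = 205  [content.bottom = banner.bottom + 18]
4. banner.w = 42  [form.left = banner.right + 18]

banner = (x=36, y=34, w=42, h=205)
violated soft preferences: 17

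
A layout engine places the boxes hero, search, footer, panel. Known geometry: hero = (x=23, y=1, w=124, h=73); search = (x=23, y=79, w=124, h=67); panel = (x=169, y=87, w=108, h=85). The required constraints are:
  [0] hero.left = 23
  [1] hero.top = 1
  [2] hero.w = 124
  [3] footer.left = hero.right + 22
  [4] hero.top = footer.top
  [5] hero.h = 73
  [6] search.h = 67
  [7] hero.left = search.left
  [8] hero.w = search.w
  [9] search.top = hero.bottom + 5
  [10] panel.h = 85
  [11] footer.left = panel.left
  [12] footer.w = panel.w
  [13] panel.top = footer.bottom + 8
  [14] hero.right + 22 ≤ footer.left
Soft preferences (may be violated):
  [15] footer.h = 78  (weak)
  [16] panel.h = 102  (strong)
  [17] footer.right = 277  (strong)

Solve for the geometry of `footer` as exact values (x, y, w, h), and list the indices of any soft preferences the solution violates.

footer = (x=169, y=1, w=108, h=78)
violated soft preferences: 16

1. footer.x = 169  [footer.left = hero.right + 22]
2. footer.y = 1  [hero.top = footer.top]
3. footer.w = 108  [footer.w = panel.w]
4. footer.h = 78  [panel.top = footer.bottom + 8]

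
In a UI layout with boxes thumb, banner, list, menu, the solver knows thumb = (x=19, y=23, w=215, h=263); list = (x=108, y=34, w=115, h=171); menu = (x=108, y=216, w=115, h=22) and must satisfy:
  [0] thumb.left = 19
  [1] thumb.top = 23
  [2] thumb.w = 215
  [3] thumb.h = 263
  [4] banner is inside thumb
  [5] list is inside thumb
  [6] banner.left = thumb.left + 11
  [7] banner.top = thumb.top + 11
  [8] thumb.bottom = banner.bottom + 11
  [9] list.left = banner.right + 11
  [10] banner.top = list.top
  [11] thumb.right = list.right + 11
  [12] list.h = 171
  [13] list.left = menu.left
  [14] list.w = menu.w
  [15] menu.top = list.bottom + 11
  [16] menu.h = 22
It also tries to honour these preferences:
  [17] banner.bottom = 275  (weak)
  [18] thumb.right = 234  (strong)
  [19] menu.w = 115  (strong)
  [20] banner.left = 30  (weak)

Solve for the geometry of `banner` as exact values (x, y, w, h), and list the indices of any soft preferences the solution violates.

banner = (x=30, y=34, w=67, h=241)
violated soft preferences: none

1. banner.x = 30  [banner.left = thumb.left + 11]
2. banner.y = 34  [banner.top = thumb.top + 11]
3. banner.h = 241  [thumb.bottom = banner.bottom + 11]
4. banner.w = 67  [list.left = banner.right + 11]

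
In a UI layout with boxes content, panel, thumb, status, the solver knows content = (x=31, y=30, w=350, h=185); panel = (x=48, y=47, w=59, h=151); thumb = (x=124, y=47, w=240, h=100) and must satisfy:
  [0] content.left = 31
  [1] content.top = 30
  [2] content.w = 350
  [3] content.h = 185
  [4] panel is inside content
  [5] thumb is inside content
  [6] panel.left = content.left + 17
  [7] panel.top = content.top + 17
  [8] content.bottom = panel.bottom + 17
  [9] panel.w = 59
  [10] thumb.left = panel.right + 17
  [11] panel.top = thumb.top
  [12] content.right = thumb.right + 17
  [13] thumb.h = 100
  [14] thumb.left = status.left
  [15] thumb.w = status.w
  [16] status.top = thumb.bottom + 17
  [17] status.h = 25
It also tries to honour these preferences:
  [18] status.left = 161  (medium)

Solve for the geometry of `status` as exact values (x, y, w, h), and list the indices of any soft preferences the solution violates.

status = (x=124, y=164, w=240, h=25)
violated soft preferences: 18

1. status.x = 124  [thumb.left = status.left]
2. status.w = 240  [thumb.w = status.w]
3. status.y = 164  [status.top = thumb.bottom + 17]
4. status.h = 25  [status.h = 25]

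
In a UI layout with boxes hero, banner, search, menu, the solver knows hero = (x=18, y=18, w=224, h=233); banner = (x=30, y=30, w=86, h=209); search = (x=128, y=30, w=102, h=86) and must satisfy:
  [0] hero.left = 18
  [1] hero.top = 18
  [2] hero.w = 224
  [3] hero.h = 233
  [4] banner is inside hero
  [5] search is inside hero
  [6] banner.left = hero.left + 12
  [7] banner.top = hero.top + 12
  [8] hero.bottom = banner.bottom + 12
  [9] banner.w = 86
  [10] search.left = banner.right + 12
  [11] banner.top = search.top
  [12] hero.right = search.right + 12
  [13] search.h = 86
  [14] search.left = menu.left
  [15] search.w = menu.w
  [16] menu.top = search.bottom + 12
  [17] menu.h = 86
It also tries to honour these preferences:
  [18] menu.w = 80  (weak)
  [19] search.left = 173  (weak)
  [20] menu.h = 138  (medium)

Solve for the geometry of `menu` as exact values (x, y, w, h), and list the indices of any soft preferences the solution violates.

menu = (x=128, y=128, w=102, h=86)
violated soft preferences: 18, 19, 20

1. menu.x = 128  [search.left = menu.left]
2. menu.w = 102  [search.w = menu.w]
3. menu.y = 128  [menu.top = search.bottom + 12]
4. menu.h = 86  [menu.h = 86]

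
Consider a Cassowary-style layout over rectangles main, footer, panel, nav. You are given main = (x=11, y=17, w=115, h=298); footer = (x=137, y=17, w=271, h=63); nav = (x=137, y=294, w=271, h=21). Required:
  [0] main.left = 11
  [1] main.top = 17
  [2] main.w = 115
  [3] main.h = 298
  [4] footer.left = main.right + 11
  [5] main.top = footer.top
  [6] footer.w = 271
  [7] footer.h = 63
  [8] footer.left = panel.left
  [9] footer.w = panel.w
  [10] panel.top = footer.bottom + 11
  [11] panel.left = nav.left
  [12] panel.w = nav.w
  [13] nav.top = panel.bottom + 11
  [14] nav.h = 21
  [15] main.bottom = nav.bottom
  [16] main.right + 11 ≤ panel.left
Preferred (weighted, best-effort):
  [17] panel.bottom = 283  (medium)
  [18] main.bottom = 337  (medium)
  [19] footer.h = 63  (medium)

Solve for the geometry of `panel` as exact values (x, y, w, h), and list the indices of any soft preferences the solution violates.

1. panel.x = 137  [footer.left = panel.left]
2. panel.w = 271  [footer.w = panel.w]
3. panel.y = 91  [panel.top = footer.bottom + 11]
4. panel.h = 192  [nav.top = panel.bottom + 11]

panel = (x=137, y=91, w=271, h=192)
violated soft preferences: 18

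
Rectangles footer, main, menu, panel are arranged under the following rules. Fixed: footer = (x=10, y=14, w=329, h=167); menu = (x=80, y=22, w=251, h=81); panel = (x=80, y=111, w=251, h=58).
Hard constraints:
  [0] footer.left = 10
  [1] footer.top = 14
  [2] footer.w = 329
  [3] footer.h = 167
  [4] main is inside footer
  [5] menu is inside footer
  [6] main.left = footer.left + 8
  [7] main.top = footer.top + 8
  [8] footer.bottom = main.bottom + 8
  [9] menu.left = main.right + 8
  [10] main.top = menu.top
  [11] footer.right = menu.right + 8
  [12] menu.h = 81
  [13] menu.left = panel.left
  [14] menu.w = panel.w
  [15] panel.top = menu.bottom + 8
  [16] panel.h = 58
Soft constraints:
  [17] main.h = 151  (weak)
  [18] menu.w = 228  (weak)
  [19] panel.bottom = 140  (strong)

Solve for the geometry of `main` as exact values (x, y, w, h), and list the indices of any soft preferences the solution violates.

1. main.x = 18  [main.left = footer.left + 8]
2. main.y = 22  [main.top = footer.top + 8]
3. main.h = 151  [footer.bottom = main.bottom + 8]
4. main.w = 54  [menu.left = main.right + 8]

main = (x=18, y=22, w=54, h=151)
violated soft preferences: 18, 19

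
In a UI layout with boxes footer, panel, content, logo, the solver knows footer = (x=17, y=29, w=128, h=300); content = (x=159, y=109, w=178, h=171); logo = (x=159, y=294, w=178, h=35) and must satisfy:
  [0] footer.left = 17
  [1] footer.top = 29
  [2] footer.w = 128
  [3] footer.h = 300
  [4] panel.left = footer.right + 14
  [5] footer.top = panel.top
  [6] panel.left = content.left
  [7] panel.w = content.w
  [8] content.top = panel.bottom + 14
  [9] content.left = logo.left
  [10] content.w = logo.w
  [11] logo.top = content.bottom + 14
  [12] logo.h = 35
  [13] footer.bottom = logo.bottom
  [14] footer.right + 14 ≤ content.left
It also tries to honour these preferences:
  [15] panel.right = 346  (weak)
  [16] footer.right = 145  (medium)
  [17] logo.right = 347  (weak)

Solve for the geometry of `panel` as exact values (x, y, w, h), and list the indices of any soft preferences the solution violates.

1. panel.x = 159  [panel.left = footer.right + 14]
2. panel.y = 29  [footer.top = panel.top]
3. panel.w = 178  [panel.w = content.w]
4. panel.h = 66  [content.top = panel.bottom + 14]

panel = (x=159, y=29, w=178, h=66)
violated soft preferences: 15, 17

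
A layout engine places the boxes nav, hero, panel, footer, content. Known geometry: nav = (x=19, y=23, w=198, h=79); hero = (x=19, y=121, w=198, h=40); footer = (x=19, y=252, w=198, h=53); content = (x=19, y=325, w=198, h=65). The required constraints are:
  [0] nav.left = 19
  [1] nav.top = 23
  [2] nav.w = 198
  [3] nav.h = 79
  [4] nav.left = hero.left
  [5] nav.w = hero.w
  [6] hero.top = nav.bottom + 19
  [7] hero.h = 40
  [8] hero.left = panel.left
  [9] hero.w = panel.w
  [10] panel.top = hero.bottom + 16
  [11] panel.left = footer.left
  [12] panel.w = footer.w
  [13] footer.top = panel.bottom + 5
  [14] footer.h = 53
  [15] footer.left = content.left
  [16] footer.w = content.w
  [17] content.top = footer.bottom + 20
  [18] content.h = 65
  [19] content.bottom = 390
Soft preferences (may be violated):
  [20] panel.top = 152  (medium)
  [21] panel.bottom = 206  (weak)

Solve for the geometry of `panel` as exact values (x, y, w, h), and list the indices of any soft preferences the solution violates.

1. panel.x = 19  [hero.left = panel.left]
2. panel.w = 198  [hero.w = panel.w]
3. panel.y = 177  [panel.top = hero.bottom + 16]
4. panel.h = 70  [footer.top = panel.bottom + 5]

panel = (x=19, y=177, w=198, h=70)
violated soft preferences: 20, 21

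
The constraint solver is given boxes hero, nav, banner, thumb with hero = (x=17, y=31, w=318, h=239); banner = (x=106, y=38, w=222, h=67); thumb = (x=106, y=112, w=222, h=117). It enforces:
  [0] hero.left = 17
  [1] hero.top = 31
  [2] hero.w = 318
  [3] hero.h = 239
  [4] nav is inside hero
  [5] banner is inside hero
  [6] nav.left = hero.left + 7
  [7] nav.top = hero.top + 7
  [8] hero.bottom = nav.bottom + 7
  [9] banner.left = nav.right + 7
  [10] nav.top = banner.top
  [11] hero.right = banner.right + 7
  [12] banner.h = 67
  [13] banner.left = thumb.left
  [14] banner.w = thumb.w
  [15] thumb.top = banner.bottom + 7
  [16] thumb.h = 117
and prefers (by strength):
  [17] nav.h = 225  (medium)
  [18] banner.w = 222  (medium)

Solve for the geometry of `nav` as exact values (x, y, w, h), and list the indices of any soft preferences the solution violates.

nav = (x=24, y=38, w=75, h=225)
violated soft preferences: none

1. nav.x = 24  [nav.left = hero.left + 7]
2. nav.y = 38  [nav.top = hero.top + 7]
3. nav.h = 225  [hero.bottom = nav.bottom + 7]
4. nav.w = 75  [banner.left = nav.right + 7]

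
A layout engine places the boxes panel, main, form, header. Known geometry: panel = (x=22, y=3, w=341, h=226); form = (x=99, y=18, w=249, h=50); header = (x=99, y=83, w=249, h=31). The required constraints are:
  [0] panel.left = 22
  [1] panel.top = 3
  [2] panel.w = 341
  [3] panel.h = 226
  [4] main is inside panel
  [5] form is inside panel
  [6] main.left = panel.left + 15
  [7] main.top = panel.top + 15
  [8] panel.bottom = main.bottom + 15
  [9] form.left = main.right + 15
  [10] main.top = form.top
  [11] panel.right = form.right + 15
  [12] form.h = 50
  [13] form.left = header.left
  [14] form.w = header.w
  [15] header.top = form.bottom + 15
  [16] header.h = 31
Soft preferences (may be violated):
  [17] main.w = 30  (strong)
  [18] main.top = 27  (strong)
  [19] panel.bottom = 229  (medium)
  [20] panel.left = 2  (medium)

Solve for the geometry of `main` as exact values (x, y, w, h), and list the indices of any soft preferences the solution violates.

main = (x=37, y=18, w=47, h=196)
violated soft preferences: 17, 18, 20

1. main.x = 37  [main.left = panel.left + 15]
2. main.y = 18  [main.top = panel.top + 15]
3. main.h = 196  [panel.bottom = main.bottom + 15]
4. main.w = 47  [form.left = main.right + 15]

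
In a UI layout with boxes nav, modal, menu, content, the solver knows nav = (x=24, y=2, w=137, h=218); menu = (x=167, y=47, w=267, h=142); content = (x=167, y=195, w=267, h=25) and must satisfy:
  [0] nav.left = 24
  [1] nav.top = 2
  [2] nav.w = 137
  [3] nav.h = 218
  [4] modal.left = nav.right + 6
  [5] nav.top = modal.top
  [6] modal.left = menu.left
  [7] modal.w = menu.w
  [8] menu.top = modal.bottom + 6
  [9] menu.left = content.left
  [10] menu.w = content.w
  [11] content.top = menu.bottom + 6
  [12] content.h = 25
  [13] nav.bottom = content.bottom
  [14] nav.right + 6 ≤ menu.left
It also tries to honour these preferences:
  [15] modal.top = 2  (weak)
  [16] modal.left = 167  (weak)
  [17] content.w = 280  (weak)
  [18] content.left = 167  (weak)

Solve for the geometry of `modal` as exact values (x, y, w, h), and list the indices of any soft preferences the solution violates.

1. modal.x = 167  [modal.left = nav.right + 6]
2. modal.y = 2  [nav.top = modal.top]
3. modal.w = 267  [modal.w = menu.w]
4. modal.h = 39  [menu.top = modal.bottom + 6]

modal = (x=167, y=2, w=267, h=39)
violated soft preferences: 17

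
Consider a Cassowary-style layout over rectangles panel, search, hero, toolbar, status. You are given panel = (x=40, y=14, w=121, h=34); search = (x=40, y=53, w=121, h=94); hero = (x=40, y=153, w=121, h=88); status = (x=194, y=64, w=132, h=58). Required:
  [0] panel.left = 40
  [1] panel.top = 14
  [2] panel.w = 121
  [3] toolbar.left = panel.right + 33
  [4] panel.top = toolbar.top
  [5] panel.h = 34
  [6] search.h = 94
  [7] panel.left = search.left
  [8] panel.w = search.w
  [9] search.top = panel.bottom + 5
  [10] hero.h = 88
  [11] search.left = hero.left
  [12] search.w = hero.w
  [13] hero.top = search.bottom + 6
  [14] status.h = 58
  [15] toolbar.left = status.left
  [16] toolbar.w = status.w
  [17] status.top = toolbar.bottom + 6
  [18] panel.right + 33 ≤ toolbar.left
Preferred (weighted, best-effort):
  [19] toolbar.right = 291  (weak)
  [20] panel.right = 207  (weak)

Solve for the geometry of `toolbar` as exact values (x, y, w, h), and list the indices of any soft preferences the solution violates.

1. toolbar.x = 194  [toolbar.left = panel.right + 33]
2. toolbar.y = 14  [panel.top = toolbar.top]
3. toolbar.w = 132  [toolbar.w = status.w]
4. toolbar.h = 44  [status.top = toolbar.bottom + 6]

toolbar = (x=194, y=14, w=132, h=44)
violated soft preferences: 19, 20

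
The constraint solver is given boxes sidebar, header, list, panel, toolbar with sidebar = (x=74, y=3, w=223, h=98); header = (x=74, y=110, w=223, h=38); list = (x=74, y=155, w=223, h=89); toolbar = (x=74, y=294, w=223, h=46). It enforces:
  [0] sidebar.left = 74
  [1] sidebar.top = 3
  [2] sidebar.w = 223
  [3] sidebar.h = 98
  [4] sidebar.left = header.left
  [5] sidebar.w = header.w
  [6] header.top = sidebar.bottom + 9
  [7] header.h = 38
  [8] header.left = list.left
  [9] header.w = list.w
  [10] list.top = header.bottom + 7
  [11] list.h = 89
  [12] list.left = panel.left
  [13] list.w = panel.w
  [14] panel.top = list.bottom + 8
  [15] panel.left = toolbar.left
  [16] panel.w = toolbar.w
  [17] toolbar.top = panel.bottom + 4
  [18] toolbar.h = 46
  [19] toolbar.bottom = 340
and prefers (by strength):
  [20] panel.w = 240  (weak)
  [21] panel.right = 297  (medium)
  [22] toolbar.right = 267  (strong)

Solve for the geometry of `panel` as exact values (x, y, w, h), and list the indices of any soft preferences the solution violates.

panel = (x=74, y=252, w=223, h=38)
violated soft preferences: 20, 22

1. panel.x = 74  [list.left = panel.left]
2. panel.w = 223  [list.w = panel.w]
3. panel.y = 252  [panel.top = list.bottom + 8]
4. panel.h = 38  [toolbar.top = panel.bottom + 4]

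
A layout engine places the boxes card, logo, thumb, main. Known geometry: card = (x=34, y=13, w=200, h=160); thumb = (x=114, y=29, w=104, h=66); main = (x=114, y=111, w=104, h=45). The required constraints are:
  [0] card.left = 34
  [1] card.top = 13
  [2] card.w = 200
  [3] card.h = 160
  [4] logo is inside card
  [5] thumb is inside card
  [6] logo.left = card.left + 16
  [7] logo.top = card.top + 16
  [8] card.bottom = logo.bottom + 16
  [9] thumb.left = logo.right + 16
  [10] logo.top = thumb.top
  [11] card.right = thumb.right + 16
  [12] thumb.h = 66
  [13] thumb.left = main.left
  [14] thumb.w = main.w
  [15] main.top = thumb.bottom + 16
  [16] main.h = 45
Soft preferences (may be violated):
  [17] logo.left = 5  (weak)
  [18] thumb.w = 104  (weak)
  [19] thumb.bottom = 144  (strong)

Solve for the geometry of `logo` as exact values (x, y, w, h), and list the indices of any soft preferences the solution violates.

logo = (x=50, y=29, w=48, h=128)
violated soft preferences: 17, 19

1. logo.x = 50  [logo.left = card.left + 16]
2. logo.y = 29  [logo.top = card.top + 16]
3. logo.h = 128  [card.bottom = logo.bottom + 16]
4. logo.w = 48  [thumb.left = logo.right + 16]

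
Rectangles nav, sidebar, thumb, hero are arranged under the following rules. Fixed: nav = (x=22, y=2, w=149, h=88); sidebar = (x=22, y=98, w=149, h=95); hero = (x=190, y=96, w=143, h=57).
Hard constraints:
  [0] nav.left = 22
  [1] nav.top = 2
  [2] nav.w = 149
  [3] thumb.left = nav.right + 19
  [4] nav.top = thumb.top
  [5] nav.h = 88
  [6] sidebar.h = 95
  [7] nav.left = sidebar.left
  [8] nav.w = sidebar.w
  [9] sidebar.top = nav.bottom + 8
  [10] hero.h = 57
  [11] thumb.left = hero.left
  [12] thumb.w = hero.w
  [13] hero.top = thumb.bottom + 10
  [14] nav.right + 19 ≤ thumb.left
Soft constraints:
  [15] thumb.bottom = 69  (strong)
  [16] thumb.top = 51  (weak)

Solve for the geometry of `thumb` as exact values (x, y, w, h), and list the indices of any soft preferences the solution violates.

1. thumb.x = 190  [thumb.left = nav.right + 19]
2. thumb.y = 2  [nav.top = thumb.top]
3. thumb.w = 143  [thumb.w = hero.w]
4. thumb.h = 84  [hero.top = thumb.bottom + 10]

thumb = (x=190, y=2, w=143, h=84)
violated soft preferences: 15, 16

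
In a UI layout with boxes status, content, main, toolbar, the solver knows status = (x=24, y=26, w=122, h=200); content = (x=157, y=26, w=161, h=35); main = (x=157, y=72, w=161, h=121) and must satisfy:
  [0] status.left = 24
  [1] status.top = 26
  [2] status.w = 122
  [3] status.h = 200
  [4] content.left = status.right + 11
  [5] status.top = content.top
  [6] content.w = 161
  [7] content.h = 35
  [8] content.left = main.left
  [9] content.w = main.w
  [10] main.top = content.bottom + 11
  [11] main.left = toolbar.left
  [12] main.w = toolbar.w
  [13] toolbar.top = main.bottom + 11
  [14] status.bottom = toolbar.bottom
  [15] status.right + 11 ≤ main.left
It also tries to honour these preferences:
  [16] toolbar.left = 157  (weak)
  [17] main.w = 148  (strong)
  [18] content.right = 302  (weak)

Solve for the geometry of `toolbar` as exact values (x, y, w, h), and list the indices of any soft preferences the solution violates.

toolbar = (x=157, y=204, w=161, h=22)
violated soft preferences: 17, 18

1. toolbar.x = 157  [main.left = toolbar.left]
2. toolbar.w = 161  [main.w = toolbar.w]
3. toolbar.y = 204  [toolbar.top = main.bottom + 11]
4. toolbar.h = 22  [status.bottom = toolbar.bottom]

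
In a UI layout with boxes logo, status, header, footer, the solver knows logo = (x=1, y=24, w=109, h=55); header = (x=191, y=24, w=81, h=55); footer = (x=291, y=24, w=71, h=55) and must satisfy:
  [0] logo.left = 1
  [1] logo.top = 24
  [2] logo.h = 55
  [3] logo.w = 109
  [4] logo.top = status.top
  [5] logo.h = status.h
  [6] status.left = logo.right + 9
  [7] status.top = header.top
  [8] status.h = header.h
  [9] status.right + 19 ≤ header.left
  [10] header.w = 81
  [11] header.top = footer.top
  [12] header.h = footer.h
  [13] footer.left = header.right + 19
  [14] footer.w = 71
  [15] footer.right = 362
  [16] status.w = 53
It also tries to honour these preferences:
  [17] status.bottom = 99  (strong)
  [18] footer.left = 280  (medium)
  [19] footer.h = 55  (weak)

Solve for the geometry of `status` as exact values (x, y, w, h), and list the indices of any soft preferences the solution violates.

status = (x=119, y=24, w=53, h=55)
violated soft preferences: 17, 18

1. status.y = 24  [logo.top = status.top]
2. status.h = 55  [logo.h = status.h]
3. status.x = 119  [status.left = logo.right + 9]
4. status.w = 53  [status.w = 53]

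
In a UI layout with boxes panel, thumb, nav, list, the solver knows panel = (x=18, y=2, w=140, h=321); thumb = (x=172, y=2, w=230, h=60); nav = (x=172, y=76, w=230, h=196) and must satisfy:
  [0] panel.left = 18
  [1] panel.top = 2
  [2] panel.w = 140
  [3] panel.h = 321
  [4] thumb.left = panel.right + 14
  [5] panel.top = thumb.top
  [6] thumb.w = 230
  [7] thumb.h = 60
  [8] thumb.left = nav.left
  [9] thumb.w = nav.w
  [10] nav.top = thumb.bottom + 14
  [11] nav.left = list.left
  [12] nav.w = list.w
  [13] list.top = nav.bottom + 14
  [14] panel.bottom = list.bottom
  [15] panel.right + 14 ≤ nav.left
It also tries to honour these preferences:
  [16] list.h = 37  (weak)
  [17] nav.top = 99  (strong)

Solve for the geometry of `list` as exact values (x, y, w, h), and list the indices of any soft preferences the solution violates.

list = (x=172, y=286, w=230, h=37)
violated soft preferences: 17

1. list.x = 172  [nav.left = list.left]
2. list.w = 230  [nav.w = list.w]
3. list.y = 286  [list.top = nav.bottom + 14]
4. list.h = 37  [panel.bottom = list.bottom]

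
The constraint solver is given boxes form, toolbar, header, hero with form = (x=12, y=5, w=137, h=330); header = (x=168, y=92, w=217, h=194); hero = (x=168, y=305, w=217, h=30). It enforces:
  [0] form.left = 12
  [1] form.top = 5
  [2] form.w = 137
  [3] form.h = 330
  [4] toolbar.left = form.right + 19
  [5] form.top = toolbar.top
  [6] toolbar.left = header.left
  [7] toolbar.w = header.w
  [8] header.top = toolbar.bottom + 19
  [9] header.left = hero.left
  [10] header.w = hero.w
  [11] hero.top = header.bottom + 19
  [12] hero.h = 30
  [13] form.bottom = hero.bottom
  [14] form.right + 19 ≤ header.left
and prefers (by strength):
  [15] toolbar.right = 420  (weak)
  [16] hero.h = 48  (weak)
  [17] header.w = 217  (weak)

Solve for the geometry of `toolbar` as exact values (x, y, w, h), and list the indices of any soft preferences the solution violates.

toolbar = (x=168, y=5, w=217, h=68)
violated soft preferences: 15, 16

1. toolbar.x = 168  [toolbar.left = form.right + 19]
2. toolbar.y = 5  [form.top = toolbar.top]
3. toolbar.w = 217  [toolbar.w = header.w]
4. toolbar.h = 68  [header.top = toolbar.bottom + 19]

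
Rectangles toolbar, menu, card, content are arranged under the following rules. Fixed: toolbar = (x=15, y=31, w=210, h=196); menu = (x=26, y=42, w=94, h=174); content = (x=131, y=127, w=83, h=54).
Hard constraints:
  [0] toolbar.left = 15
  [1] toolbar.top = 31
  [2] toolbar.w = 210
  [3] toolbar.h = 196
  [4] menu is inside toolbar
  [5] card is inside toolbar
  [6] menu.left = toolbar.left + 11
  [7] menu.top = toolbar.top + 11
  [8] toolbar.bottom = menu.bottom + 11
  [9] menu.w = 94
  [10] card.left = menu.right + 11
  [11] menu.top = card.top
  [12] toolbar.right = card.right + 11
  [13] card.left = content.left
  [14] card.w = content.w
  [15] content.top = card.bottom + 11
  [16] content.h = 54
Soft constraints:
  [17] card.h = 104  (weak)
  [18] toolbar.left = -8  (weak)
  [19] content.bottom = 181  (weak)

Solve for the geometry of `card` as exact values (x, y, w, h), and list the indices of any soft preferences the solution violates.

1. card.x = 131  [card.left = menu.right + 11]
2. card.y = 42  [menu.top = card.top]
3. card.w = 83  [toolbar.right = card.right + 11]
4. card.h = 74  [content.top = card.bottom + 11]

card = (x=131, y=42, w=83, h=74)
violated soft preferences: 17, 18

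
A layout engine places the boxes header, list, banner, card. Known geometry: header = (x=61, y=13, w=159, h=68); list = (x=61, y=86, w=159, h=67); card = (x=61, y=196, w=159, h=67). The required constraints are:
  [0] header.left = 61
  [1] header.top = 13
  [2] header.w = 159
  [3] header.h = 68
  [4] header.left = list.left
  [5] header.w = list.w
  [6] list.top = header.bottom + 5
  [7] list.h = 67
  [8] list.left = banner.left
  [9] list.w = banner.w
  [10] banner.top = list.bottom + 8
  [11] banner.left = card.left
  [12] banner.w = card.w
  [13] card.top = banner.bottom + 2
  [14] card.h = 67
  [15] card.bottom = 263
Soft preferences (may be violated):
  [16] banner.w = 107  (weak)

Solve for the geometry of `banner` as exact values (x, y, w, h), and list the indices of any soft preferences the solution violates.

1. banner.x = 61  [list.left = banner.left]
2. banner.w = 159  [list.w = banner.w]
3. banner.y = 161  [banner.top = list.bottom + 8]
4. banner.h = 33  [card.top = banner.bottom + 2]

banner = (x=61, y=161, w=159, h=33)
violated soft preferences: 16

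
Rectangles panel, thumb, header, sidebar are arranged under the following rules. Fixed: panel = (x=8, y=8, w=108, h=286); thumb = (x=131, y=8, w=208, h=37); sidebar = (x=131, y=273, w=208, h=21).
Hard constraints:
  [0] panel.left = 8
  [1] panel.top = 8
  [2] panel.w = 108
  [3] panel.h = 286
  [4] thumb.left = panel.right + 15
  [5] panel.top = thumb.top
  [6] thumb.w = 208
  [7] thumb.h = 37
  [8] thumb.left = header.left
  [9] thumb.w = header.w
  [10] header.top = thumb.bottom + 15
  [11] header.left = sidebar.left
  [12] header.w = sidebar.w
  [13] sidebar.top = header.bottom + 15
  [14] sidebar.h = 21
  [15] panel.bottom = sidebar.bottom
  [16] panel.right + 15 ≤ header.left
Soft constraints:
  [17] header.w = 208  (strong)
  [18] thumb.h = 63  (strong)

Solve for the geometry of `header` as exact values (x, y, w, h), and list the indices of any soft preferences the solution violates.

1. header.x = 131  [thumb.left = header.left]
2. header.w = 208  [thumb.w = header.w]
3. header.y = 60  [header.top = thumb.bottom + 15]
4. header.h = 198  [sidebar.top = header.bottom + 15]

header = (x=131, y=60, w=208, h=198)
violated soft preferences: 18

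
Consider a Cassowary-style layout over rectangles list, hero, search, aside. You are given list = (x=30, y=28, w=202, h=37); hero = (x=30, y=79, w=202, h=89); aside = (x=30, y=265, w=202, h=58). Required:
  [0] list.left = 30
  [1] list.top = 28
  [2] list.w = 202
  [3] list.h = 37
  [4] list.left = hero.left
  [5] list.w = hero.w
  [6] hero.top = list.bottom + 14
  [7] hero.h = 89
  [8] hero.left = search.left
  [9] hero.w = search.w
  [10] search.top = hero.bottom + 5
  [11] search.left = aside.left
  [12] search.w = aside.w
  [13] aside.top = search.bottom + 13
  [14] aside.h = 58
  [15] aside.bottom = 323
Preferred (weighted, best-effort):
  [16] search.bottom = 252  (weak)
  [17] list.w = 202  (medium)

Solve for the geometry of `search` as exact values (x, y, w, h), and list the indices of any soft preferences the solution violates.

search = (x=30, y=173, w=202, h=79)
violated soft preferences: none

1. search.x = 30  [hero.left = search.left]
2. search.w = 202  [hero.w = search.w]
3. search.y = 173  [search.top = hero.bottom + 5]
4. search.h = 79  [aside.top = search.bottom + 13]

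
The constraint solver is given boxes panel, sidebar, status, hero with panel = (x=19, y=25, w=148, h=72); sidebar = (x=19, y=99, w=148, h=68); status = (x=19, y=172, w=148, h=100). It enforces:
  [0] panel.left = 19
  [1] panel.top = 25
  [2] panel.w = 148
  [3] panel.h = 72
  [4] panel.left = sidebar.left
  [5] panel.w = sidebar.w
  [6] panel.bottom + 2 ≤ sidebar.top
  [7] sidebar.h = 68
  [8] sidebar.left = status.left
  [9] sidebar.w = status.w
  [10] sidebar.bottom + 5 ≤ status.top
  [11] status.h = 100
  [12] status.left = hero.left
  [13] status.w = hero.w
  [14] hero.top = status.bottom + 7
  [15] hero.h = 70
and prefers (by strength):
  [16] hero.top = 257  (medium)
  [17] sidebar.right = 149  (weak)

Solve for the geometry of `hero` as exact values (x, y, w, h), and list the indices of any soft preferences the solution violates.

hero = (x=19, y=279, w=148, h=70)
violated soft preferences: 16, 17

1. hero.x = 19  [status.left = hero.left]
2. hero.w = 148  [status.w = hero.w]
3. hero.y = 279  [hero.top = status.bottom + 7]
4. hero.h = 70  [hero.h = 70]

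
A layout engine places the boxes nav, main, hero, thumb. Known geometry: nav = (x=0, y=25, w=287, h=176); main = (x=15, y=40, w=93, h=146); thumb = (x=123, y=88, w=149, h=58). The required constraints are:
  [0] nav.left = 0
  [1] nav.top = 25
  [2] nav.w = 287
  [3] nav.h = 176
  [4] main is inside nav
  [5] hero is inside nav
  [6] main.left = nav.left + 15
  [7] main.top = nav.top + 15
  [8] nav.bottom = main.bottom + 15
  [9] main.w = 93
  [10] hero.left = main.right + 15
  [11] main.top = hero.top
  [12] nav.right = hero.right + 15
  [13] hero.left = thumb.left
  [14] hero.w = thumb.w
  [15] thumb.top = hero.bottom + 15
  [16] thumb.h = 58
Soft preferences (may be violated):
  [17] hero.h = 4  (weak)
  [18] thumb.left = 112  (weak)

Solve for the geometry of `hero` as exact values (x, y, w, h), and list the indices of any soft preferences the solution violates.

hero = (x=123, y=40, w=149, h=33)
violated soft preferences: 17, 18

1. hero.x = 123  [hero.left = main.right + 15]
2. hero.y = 40  [main.top = hero.top]
3. hero.w = 149  [nav.right = hero.right + 15]
4. hero.h = 33  [thumb.top = hero.bottom + 15]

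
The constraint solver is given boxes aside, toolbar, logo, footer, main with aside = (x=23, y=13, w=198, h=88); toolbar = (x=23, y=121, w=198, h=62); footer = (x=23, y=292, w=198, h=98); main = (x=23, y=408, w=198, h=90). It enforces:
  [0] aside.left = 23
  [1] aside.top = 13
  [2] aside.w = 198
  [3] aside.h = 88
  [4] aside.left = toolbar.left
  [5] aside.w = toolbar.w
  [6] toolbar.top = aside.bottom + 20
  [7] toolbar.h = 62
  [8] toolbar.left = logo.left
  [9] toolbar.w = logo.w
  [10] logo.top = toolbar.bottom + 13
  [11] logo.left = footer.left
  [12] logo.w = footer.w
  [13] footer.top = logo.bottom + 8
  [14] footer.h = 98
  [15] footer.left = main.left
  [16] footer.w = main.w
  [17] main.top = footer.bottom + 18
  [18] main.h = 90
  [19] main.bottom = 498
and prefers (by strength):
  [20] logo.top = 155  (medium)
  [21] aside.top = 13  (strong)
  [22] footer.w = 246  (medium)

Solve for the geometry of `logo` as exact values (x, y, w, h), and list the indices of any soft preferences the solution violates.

logo = (x=23, y=196, w=198, h=88)
violated soft preferences: 20, 22

1. logo.x = 23  [toolbar.left = logo.left]
2. logo.w = 198  [toolbar.w = logo.w]
3. logo.y = 196  [logo.top = toolbar.bottom + 13]
4. logo.h = 88  [footer.top = logo.bottom + 8]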